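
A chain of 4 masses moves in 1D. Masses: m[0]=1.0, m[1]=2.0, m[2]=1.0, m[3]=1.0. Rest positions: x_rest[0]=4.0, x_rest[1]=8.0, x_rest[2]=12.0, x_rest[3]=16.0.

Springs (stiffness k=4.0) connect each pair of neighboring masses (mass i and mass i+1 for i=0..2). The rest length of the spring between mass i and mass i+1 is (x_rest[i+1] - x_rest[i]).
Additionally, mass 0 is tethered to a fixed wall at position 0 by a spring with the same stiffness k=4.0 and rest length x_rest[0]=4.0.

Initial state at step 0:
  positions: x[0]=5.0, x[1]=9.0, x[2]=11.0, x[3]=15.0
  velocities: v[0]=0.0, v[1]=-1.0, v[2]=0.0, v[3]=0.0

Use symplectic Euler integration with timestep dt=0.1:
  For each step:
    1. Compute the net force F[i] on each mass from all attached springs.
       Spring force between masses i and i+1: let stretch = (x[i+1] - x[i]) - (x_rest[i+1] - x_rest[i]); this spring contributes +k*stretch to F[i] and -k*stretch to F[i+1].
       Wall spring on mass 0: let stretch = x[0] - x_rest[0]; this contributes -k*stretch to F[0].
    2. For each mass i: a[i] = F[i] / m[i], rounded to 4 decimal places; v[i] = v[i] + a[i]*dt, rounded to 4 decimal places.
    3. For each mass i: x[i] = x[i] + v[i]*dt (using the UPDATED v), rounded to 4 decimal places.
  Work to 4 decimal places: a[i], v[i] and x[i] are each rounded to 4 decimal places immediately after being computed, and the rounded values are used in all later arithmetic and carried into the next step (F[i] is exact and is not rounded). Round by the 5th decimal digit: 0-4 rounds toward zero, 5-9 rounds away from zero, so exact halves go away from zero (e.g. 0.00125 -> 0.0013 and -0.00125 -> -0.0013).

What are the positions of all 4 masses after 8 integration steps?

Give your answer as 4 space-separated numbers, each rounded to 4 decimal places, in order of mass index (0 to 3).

Answer: 3.6477 7.4375 12.3220 15.4567

Derivation:
Step 0: x=[5.0000 9.0000 11.0000 15.0000] v=[0.0000 -1.0000 0.0000 0.0000]
Step 1: x=[4.9600 8.8600 11.0800 15.0000] v=[-0.4000 -1.4000 0.8000 0.0000]
Step 2: x=[4.8776 8.6864 11.2280 15.0032] v=[-0.8240 -1.7360 1.4800 0.0320]
Step 3: x=[4.7525 8.4875 11.4253 15.0154] v=[-1.2515 -1.9894 1.9734 0.1219]
Step 4: x=[4.5867 8.2726 11.6487 15.0440] v=[-1.6585 -2.1488 2.2343 0.2859]
Step 5: x=[4.3848 8.0515 11.8729 15.0968] v=[-2.0188 -2.2108 2.2420 0.5278]
Step 6: x=[4.1542 7.8335 12.0732 15.1806] v=[-2.3060 -2.1799 2.0030 0.8382]
Step 7: x=[3.9046 7.6267 12.2282 15.3001] v=[-2.4960 -2.0678 1.5501 1.1952]
Step 8: x=[3.6477 7.4375 12.3220 15.4567] v=[-2.5690 -1.8919 0.9383 1.5664]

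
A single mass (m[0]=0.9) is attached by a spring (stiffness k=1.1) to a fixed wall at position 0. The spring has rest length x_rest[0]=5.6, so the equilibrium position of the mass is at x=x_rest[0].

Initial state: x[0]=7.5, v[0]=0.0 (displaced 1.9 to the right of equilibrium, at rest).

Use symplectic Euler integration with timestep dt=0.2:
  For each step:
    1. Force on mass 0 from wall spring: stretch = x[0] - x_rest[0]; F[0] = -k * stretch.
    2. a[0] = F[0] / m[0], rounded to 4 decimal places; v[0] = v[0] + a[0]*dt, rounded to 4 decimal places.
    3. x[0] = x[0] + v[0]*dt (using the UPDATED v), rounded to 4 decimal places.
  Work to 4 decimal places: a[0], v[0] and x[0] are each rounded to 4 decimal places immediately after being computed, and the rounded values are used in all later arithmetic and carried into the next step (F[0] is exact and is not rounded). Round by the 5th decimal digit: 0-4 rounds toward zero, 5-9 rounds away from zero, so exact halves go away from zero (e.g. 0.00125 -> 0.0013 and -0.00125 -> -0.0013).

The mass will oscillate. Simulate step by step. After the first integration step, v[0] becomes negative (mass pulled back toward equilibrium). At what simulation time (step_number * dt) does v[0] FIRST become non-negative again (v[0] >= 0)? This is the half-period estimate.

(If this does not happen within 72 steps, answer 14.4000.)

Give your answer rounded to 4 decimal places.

Step 0: x=[7.5000] v=[0.0000]
Step 1: x=[7.4071] v=[-0.4644]
Step 2: x=[7.2259] v=[-0.9061]
Step 3: x=[6.9652] v=[-1.3035]
Step 4: x=[6.6378] v=[-1.6372]
Step 5: x=[6.2596] v=[-1.8909]
Step 6: x=[5.8492] v=[-2.0521]
Step 7: x=[5.4266] v=[-2.1130]
Step 8: x=[5.0125] v=[-2.0706]
Step 9: x=[4.6271] v=[-1.9270]
Step 10: x=[4.2893] v=[-1.6892]
Step 11: x=[4.0155] v=[-1.3688]
Step 12: x=[3.8192] v=[-0.9815]
Step 13: x=[3.7100] v=[-0.5462]
Step 14: x=[3.6932] v=[-0.0842]
Step 15: x=[3.7696] v=[0.3819]
First v>=0 after going negative at step 15, time=3.0000

Answer: 3.0000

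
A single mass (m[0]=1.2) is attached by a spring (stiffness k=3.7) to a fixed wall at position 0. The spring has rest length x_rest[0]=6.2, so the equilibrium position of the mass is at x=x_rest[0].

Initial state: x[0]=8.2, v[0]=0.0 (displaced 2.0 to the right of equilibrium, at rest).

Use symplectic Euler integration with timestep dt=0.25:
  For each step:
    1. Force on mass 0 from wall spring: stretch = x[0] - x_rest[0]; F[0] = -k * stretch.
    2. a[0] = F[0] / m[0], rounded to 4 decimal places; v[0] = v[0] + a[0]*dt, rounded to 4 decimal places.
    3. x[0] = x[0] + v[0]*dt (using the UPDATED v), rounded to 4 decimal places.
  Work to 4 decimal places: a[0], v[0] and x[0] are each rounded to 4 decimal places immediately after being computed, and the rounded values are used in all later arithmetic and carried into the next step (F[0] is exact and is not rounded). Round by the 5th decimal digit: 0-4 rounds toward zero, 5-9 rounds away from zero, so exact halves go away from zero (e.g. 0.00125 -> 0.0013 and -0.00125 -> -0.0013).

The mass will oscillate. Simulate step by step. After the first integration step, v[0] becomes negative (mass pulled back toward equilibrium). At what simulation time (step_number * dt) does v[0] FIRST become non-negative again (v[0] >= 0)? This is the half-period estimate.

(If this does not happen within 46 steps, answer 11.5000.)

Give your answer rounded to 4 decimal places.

Step 0: x=[8.2000] v=[0.0000]
Step 1: x=[7.8146] v=[-1.5417]
Step 2: x=[7.1180] v=[-2.7863]
Step 3: x=[6.2445] v=[-3.4939]
Step 4: x=[5.3625] v=[-3.5282]
Step 5: x=[4.6419] v=[-2.8826]
Step 6: x=[4.2215] v=[-1.6816]
Step 7: x=[4.1824] v=[-0.1565]
Step 8: x=[4.5321] v=[1.3987]
First v>=0 after going negative at step 8, time=2.0000

Answer: 2.0000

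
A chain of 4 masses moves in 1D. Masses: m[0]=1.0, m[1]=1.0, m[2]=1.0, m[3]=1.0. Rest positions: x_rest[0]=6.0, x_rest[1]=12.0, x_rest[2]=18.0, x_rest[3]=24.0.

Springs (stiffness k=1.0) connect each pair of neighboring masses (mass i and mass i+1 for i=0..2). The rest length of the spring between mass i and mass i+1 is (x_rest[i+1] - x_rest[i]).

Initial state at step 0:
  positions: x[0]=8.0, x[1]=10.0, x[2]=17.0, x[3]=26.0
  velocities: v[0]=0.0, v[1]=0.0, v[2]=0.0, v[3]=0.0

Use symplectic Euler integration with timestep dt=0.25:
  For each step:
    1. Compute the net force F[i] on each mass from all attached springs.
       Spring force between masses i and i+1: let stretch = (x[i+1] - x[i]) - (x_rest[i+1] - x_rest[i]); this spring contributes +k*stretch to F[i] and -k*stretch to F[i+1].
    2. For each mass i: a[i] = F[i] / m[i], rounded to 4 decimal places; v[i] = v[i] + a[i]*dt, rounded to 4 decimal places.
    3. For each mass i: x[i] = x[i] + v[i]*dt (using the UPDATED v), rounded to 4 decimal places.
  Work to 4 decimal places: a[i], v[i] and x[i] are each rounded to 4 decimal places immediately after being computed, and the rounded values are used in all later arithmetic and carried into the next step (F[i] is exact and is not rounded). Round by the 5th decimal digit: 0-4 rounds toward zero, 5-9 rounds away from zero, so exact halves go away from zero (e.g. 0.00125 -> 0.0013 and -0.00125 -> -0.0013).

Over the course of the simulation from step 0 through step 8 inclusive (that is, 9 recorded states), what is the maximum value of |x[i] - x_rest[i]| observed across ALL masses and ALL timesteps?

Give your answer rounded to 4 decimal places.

Step 0: x=[8.0000 10.0000 17.0000 26.0000] v=[0.0000 0.0000 0.0000 0.0000]
Step 1: x=[7.7500 10.3125 17.1250 25.8125] v=[-1.0000 1.2500 0.5000 -0.7500]
Step 2: x=[7.2852 10.8906 17.3672 25.4570] v=[-1.8594 2.3125 0.9688 -1.4219]
Step 3: x=[6.6707 11.6482 17.7102 24.9709] v=[-2.4581 3.0303 1.3721 -1.9444]
Step 4: x=[5.9923 12.4736 18.1282 24.4060] v=[-2.7137 3.3014 1.6718 -2.2596]
Step 5: x=[5.3440 13.2473 18.5851 23.8237] v=[-2.5934 3.0947 1.8276 -2.3291]
Step 6: x=[4.8146 13.8606 19.0358 23.2890] v=[-2.1176 2.4533 1.8028 -2.1388]
Step 7: x=[4.4756 14.2320 19.4289 22.8635] v=[-1.3561 1.4856 1.5723 -1.7021]
Step 8: x=[4.3714 14.3184 19.7118 22.5983] v=[-0.4170 0.3457 1.1317 -1.0608]
Max displacement = 2.3184

Answer: 2.3184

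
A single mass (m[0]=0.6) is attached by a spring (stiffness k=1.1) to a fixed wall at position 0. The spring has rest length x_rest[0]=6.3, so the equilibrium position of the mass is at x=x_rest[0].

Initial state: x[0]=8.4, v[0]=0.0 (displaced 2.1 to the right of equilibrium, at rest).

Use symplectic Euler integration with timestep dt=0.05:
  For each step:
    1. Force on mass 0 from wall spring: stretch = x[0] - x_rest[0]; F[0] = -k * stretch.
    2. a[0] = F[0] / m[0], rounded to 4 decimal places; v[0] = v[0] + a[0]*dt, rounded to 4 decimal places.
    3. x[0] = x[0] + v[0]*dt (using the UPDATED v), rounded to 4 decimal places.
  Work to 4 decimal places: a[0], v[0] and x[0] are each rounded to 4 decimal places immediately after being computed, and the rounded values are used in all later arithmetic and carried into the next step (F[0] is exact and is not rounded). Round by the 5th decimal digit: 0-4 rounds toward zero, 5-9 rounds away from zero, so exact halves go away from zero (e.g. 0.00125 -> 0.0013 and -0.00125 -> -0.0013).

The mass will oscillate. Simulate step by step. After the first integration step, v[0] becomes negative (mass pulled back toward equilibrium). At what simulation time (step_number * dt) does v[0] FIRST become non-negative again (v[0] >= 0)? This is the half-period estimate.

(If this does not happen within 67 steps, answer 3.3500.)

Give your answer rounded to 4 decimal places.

Answer: 2.3500

Derivation:
Step 0: x=[8.4000] v=[0.0000]
Step 1: x=[8.3904] v=[-0.1925]
Step 2: x=[8.3712] v=[-0.3841]
Step 3: x=[8.3425] v=[-0.5740]
Step 4: x=[8.3044] v=[-0.7612]
Step 5: x=[8.2572] v=[-0.9449]
Step 6: x=[8.2010] v=[-1.1243]
Step 7: x=[8.1361] v=[-1.2986]
Step 8: x=[8.0628] v=[-1.4669]
Step 9: x=[7.9814] v=[-1.6285]
Step 10: x=[7.8923] v=[-1.7826]
Step 11: x=[7.7959] v=[-1.9286]
Step 12: x=[7.6926] v=[-2.0657]
Step 13: x=[7.5829] v=[-2.1934]
Step 14: x=[7.4674] v=[-2.3110]
Step 15: x=[7.3465] v=[-2.4180]
Step 16: x=[7.2208] v=[-2.5139]
Step 17: x=[7.0909] v=[-2.5983]
Step 18: x=[6.9574] v=[-2.6708]
Step 19: x=[6.8208] v=[-2.7311]
Step 20: x=[6.6819] v=[-2.7788]
Step 21: x=[6.5412] v=[-2.8138]
Step 22: x=[6.3994] v=[-2.8359]
Step 23: x=[6.2572] v=[-2.8450]
Step 24: x=[6.1151] v=[-2.8411]
Step 25: x=[5.9739] v=[-2.8242]
Step 26: x=[5.8342] v=[-2.7943]
Step 27: x=[5.6966] v=[-2.7516]
Step 28: x=[5.5618] v=[-2.6963]
Step 29: x=[5.4304] v=[-2.6286]
Step 30: x=[5.3030] v=[-2.5489]
Step 31: x=[5.1801] v=[-2.4575]
Step 32: x=[5.0624] v=[-2.3548]
Step 33: x=[4.9503] v=[-2.2414]
Step 34: x=[4.8444] v=[-2.1177]
Step 35: x=[4.7452] v=[-1.9843]
Step 36: x=[4.6531] v=[-1.8418]
Step 37: x=[4.5686] v=[-1.6908]
Step 38: x=[4.4920] v=[-1.5321]
Step 39: x=[4.4237] v=[-1.3664]
Step 40: x=[4.3640] v=[-1.1944]
Step 41: x=[4.3132] v=[-1.0169]
Step 42: x=[4.2715] v=[-0.8348]
Step 43: x=[4.2391] v=[-0.6489]
Step 44: x=[4.2161] v=[-0.4600]
Step 45: x=[4.2027] v=[-0.2690]
Step 46: x=[4.1989] v=[-0.0767]
Step 47: x=[4.2047] v=[0.1159]
First v>=0 after going negative at step 47, time=2.3500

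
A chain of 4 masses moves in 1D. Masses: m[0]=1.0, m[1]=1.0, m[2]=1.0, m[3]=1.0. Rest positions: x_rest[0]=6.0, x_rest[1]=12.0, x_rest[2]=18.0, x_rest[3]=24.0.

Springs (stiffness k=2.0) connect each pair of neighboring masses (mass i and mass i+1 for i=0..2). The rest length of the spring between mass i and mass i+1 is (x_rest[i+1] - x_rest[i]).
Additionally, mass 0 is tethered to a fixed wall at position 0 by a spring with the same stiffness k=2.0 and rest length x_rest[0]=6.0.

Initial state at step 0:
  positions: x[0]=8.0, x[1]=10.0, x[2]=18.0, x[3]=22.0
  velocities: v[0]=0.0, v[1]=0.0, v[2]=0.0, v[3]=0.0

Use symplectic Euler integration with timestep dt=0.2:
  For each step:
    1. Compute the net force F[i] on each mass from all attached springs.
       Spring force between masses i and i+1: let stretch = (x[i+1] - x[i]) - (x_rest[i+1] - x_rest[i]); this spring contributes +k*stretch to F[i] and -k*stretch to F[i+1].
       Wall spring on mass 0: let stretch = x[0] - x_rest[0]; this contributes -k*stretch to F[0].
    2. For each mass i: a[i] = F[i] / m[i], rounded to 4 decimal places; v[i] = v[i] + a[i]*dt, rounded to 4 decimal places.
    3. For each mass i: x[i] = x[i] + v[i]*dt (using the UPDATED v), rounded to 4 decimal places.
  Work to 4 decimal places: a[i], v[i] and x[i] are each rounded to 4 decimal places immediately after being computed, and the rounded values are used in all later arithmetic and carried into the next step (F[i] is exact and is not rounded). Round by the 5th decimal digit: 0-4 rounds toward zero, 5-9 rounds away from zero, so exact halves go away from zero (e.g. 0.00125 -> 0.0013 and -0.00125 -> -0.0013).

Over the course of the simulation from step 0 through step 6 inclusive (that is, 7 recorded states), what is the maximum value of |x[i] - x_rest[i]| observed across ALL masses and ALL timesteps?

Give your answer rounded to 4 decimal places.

Answer: 2.1761

Derivation:
Step 0: x=[8.0000 10.0000 18.0000 22.0000] v=[0.0000 0.0000 0.0000 0.0000]
Step 1: x=[7.5200 10.4800 17.6800 22.1600] v=[-2.4000 2.4000 -1.6000 0.8000]
Step 2: x=[6.6752 11.2992 17.1424 22.4416] v=[-4.2240 4.0960 -2.6880 1.4080]
Step 3: x=[5.6663 12.2159 16.5613 22.7793] v=[-5.0445 4.5837 -2.9056 1.6883]
Step 4: x=[4.7281 12.9563 16.1300 23.0995] v=[-4.6912 3.7020 -2.1566 1.6011]
Step 5: x=[4.0699 13.2923 16.0023 23.3422] v=[-3.2912 1.6802 -0.6383 1.2133]
Step 6: x=[3.8239 13.1073 16.2450 23.4777] v=[-1.2302 -0.9248 1.2137 0.6773]
Max displacement = 2.1761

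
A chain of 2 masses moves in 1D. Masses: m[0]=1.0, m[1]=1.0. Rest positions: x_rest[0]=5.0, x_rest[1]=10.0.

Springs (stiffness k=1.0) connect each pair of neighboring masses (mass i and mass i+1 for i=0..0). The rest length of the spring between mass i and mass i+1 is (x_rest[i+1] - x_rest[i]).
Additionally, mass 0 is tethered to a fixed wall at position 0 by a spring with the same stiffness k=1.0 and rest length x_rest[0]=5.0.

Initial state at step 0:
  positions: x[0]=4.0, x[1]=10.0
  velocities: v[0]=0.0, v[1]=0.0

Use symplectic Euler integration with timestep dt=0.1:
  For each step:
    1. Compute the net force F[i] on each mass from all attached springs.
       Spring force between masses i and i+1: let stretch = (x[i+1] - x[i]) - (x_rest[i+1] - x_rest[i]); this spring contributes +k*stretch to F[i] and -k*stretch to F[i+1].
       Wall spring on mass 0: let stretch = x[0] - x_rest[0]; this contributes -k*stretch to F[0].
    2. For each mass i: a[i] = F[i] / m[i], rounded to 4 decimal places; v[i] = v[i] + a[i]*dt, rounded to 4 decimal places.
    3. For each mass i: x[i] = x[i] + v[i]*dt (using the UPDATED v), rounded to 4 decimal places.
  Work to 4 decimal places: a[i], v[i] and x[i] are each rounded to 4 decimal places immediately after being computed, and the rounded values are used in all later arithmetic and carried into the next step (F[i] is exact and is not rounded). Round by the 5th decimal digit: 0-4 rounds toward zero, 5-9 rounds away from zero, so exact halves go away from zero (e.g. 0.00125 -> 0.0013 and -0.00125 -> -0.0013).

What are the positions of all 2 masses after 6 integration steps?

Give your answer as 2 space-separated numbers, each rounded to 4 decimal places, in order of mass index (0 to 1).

Step 0: x=[4.0000 10.0000] v=[0.0000 0.0000]
Step 1: x=[4.0200 9.9900] v=[0.2000 -0.1000]
Step 2: x=[4.0595 9.9703] v=[0.3950 -0.1970]
Step 3: x=[4.1175 9.9415] v=[0.5801 -0.2881]
Step 4: x=[4.1926 9.9045] v=[0.7508 -0.3705]
Step 5: x=[4.2829 9.8603] v=[0.9027 -0.4417]
Step 6: x=[4.3861 9.8104] v=[1.0322 -0.4994]

Answer: 4.3861 9.8104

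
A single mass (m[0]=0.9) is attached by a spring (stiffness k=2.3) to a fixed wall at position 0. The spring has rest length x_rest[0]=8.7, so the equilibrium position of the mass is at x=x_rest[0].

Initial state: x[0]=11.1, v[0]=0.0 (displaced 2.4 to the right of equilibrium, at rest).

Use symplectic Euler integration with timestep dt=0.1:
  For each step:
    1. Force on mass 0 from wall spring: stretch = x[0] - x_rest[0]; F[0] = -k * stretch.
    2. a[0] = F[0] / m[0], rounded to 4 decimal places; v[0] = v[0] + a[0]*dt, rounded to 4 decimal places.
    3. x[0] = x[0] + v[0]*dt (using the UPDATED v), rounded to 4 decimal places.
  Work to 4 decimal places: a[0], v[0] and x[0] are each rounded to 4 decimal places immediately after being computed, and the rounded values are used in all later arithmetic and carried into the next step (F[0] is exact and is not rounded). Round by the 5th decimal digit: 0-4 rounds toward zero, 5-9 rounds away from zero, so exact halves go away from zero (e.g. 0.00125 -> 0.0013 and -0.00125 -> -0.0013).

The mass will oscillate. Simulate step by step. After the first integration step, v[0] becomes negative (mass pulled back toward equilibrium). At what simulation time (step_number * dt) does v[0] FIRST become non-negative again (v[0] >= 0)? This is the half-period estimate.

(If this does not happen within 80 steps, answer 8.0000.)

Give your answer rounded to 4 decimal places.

Step 0: x=[11.1000] v=[0.0000]
Step 1: x=[11.0387] v=[-0.6133]
Step 2: x=[10.9176] v=[-1.2110]
Step 3: x=[10.7398] v=[-1.7777]
Step 4: x=[10.5099] v=[-2.2990]
Step 5: x=[10.2338] v=[-2.7615]
Step 6: x=[9.9185] v=[-3.1535]
Step 7: x=[9.5720] v=[-3.4649]
Step 8: x=[9.2032] v=[-3.6877]
Step 9: x=[8.8216] v=[-3.8163]
Step 10: x=[8.4369] v=[-3.8474]
Step 11: x=[8.0589] v=[-3.7802]
Step 12: x=[7.6973] v=[-3.6164]
Step 13: x=[7.3613] v=[-3.3602]
Step 14: x=[7.0595] v=[-3.0181]
Step 15: x=[6.7996] v=[-2.5989]
Step 16: x=[6.5883] v=[-2.1132]
Step 17: x=[6.4310] v=[-1.5735]
Step 18: x=[6.3316] v=[-0.9936]
Step 19: x=[6.2928] v=[-0.3883]
Step 20: x=[6.3155] v=[0.2269]
First v>=0 after going negative at step 20, time=2.0000

Answer: 2.0000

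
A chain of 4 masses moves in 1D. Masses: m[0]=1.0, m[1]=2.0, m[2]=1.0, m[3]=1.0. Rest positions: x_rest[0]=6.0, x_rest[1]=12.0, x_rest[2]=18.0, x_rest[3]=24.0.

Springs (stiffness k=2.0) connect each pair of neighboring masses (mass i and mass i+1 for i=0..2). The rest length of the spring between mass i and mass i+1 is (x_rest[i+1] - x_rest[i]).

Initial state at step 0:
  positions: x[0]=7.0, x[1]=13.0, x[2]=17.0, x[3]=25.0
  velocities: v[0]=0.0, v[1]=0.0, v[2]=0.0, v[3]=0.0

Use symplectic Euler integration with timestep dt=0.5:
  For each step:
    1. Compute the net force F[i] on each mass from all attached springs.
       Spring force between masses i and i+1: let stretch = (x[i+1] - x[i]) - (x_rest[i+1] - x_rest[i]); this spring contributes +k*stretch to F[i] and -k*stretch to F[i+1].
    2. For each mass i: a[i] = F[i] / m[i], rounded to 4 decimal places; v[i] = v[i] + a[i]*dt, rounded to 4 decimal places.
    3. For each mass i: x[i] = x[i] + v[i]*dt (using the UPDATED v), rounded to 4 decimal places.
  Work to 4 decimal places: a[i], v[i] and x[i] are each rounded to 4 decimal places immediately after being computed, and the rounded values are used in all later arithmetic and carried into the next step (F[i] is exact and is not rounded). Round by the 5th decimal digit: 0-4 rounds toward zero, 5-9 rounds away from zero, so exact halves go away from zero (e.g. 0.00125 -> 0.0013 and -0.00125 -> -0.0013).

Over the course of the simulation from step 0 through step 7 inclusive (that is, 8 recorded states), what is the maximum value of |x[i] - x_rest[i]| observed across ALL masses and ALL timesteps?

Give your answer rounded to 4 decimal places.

Step 0: x=[7.0000 13.0000 17.0000 25.0000] v=[0.0000 0.0000 0.0000 0.0000]
Step 1: x=[7.0000 12.5000 19.0000 24.0000] v=[0.0000 -1.0000 4.0000 -2.0000]
Step 2: x=[6.7500 12.2500 20.2500 23.5000] v=[-0.5000 -0.5000 2.5000 -1.0000]
Step 3: x=[6.2500 12.6250 19.1250 24.3750] v=[-1.0000 0.7500 -2.2500 1.7500]
Step 4: x=[5.9375 13.0313 17.3750 25.6250] v=[-0.6250 0.8125 -3.5000 2.5000]
Step 5: x=[6.1719 12.7500 17.5782 25.7500] v=[0.4688 -0.5626 0.4063 0.2500]
Step 6: x=[6.6954 12.0312 19.4532 24.7891] v=[1.0469 -1.4376 3.7499 -1.9218]
Step 7: x=[6.8868 11.8340 20.2851 24.1603] v=[0.3827 -0.3945 1.6638 -1.2577]
Max displacement = 2.2851

Answer: 2.2851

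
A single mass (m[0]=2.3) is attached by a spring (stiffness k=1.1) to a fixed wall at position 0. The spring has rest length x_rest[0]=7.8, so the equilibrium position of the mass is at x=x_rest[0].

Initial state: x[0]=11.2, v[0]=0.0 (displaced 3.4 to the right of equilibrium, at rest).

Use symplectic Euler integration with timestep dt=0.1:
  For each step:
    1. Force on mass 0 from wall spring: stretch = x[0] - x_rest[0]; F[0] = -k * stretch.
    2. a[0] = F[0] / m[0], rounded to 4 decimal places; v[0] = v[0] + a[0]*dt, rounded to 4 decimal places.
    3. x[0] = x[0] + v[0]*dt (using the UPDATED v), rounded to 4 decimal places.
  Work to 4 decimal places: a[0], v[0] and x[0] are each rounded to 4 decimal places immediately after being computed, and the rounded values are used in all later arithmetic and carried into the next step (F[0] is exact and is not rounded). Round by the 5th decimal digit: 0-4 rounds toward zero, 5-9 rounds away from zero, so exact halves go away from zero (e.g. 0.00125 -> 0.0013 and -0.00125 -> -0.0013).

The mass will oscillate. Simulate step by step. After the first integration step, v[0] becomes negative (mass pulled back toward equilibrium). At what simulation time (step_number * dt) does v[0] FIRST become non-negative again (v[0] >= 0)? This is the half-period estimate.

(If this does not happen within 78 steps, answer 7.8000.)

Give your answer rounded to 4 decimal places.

Answer: 4.6000

Derivation:
Step 0: x=[11.2000] v=[0.0000]
Step 1: x=[11.1837] v=[-0.1626]
Step 2: x=[11.1513] v=[-0.3244]
Step 3: x=[11.1028] v=[-0.4847]
Step 4: x=[11.0385] v=[-0.6427]
Step 5: x=[10.9587] v=[-0.7976]
Step 6: x=[10.8638] v=[-0.9487]
Step 7: x=[10.7543] v=[-1.0952]
Step 8: x=[10.6307] v=[-1.2365]
Step 9: x=[10.4935] v=[-1.3719]
Step 10: x=[10.3434] v=[-1.5007]
Step 11: x=[10.1812] v=[-1.6223]
Step 12: x=[10.0076] v=[-1.7362]
Step 13: x=[9.8234] v=[-1.8418]
Step 14: x=[9.6295] v=[-1.9386]
Step 15: x=[9.4269] v=[-2.0261]
Step 16: x=[9.2165] v=[-2.1039]
Step 17: x=[8.9993] v=[-2.1717]
Step 18: x=[8.7764] v=[-2.2291]
Step 19: x=[8.5488] v=[-2.2758]
Step 20: x=[8.3176] v=[-2.3116]
Step 21: x=[8.0840] v=[-2.3364]
Step 22: x=[7.8490] v=[-2.3500]
Step 23: x=[7.6138] v=[-2.3523]
Step 24: x=[7.3795] v=[-2.3434]
Step 25: x=[7.1472] v=[-2.3233]
Step 26: x=[6.9180] v=[-2.2921]
Step 27: x=[6.6930] v=[-2.2499]
Step 28: x=[6.4733] v=[-2.1970]
Step 29: x=[6.2599] v=[-2.1336]
Step 30: x=[6.0539] v=[-2.0599]
Step 31: x=[5.8563] v=[-1.9764]
Step 32: x=[5.6680] v=[-1.8834]
Step 33: x=[5.4899] v=[-1.7814]
Step 34: x=[5.3228] v=[-1.6709]
Step 35: x=[5.1676] v=[-1.5524]
Step 36: x=[5.0250] v=[-1.4265]
Step 37: x=[4.8956] v=[-1.2938]
Step 38: x=[4.7801] v=[-1.1549]
Step 39: x=[4.6791] v=[-1.0105]
Step 40: x=[4.5930] v=[-0.8612]
Step 41: x=[4.5222] v=[-0.7078]
Step 42: x=[4.4671] v=[-0.5510]
Step 43: x=[4.4279] v=[-0.3916]
Step 44: x=[4.4049] v=[-0.2303]
Step 45: x=[4.3981] v=[-0.0679]
Step 46: x=[4.4076] v=[0.0948]
First v>=0 after going negative at step 46, time=4.6000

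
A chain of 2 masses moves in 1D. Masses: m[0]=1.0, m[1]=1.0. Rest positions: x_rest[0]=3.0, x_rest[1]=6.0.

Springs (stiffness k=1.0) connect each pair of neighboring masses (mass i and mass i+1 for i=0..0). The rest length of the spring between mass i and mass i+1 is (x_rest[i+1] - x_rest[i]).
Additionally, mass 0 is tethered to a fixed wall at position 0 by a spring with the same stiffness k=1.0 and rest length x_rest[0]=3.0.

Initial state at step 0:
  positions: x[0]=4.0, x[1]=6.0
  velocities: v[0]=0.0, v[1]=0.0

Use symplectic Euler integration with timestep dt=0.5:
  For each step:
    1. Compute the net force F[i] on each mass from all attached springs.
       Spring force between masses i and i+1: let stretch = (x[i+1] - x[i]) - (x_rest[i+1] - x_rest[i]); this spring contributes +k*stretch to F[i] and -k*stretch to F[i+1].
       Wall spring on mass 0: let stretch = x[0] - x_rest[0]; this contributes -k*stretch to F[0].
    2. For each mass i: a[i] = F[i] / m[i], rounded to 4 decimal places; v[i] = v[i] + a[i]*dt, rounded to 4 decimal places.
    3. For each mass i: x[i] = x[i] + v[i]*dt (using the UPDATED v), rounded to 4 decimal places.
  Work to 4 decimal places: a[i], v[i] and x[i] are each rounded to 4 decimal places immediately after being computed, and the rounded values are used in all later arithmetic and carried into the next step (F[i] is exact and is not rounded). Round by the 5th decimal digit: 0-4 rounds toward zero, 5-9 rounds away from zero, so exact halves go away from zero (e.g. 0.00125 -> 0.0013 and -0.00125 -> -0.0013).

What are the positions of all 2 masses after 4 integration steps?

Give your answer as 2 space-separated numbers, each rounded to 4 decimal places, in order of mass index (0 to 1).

Step 0: x=[4.0000 6.0000] v=[0.0000 0.0000]
Step 1: x=[3.5000 6.2500] v=[-1.0000 0.5000]
Step 2: x=[2.8125 6.5625] v=[-1.3750 0.6250]
Step 3: x=[2.3594 6.6875] v=[-0.9063 0.2500]
Step 4: x=[2.3985 6.4805] v=[0.0781 -0.4141]

Answer: 2.3985 6.4805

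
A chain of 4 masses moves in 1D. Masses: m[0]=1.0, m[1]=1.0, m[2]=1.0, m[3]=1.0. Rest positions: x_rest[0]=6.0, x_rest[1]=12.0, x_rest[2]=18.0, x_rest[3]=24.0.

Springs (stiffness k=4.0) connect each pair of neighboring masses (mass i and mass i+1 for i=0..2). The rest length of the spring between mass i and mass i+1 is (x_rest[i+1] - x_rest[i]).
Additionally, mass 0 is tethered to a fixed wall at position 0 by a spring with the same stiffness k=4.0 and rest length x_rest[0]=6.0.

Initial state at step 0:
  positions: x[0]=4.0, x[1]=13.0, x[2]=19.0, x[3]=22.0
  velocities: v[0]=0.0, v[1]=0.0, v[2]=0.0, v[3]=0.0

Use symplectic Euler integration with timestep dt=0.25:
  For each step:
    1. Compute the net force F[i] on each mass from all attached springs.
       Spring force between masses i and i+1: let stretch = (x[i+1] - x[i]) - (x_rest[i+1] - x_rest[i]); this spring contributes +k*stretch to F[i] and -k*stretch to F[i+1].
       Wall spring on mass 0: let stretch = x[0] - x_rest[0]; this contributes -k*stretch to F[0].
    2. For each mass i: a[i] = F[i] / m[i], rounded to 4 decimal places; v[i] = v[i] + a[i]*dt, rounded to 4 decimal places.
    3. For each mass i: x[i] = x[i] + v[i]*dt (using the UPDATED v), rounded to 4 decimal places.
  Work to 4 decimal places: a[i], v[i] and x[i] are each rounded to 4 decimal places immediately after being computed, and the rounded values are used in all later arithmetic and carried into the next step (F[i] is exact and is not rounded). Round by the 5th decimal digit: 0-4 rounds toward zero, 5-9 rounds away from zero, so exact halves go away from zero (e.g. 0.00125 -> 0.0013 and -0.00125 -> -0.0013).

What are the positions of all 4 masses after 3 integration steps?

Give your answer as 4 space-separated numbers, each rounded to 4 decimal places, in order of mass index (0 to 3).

Step 0: x=[4.0000 13.0000 19.0000 22.0000] v=[0.0000 0.0000 0.0000 0.0000]
Step 1: x=[5.2500 12.2500 18.2500 22.7500] v=[5.0000 -3.0000 -3.0000 3.0000]
Step 2: x=[6.9375 11.2500 17.1250 23.8750] v=[6.7500 -4.0000 -4.5000 4.5000]
Step 3: x=[7.9688 10.6406 16.2188 24.8125] v=[4.1250 -2.4375 -3.6250 3.7500]

Answer: 7.9688 10.6406 16.2188 24.8125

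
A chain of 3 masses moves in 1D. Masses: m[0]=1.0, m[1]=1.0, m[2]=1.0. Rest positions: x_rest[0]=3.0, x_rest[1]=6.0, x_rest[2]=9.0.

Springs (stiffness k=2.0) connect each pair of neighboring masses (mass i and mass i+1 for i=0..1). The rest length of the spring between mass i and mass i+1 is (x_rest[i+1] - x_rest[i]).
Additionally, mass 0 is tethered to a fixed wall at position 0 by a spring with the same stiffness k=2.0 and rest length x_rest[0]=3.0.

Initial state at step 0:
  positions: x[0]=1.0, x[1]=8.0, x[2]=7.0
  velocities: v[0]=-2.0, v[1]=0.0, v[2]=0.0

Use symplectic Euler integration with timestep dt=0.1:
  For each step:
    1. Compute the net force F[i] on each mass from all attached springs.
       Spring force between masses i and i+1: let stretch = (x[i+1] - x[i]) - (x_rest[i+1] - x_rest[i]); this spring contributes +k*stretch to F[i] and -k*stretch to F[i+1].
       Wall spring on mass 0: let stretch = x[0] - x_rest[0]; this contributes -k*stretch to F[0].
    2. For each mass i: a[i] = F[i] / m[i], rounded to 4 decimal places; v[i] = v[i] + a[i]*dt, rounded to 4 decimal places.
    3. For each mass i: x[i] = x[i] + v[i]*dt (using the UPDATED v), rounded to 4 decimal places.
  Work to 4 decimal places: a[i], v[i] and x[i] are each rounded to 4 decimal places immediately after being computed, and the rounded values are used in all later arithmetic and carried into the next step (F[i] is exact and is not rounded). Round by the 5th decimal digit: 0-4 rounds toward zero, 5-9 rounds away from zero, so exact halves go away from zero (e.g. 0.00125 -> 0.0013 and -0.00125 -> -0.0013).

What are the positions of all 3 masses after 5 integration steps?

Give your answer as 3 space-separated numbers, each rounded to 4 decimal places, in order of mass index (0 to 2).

Answer: 1.6863 5.8722 8.0387

Derivation:
Step 0: x=[1.0000 8.0000 7.0000] v=[-2.0000 0.0000 0.0000]
Step 1: x=[0.9200 7.8400 7.0800] v=[-0.8000 -1.6000 0.8000]
Step 2: x=[0.9600 7.5264 7.2352] v=[0.4000 -3.1360 1.5520]
Step 3: x=[1.1121 7.0757 7.4562] v=[1.5213 -4.5075 2.2102]
Step 4: x=[1.3613 6.5133 7.7296] v=[2.4916 -5.6241 2.7341]
Step 5: x=[1.6863 5.8722 8.0387] v=[3.2497 -6.4112 3.0908]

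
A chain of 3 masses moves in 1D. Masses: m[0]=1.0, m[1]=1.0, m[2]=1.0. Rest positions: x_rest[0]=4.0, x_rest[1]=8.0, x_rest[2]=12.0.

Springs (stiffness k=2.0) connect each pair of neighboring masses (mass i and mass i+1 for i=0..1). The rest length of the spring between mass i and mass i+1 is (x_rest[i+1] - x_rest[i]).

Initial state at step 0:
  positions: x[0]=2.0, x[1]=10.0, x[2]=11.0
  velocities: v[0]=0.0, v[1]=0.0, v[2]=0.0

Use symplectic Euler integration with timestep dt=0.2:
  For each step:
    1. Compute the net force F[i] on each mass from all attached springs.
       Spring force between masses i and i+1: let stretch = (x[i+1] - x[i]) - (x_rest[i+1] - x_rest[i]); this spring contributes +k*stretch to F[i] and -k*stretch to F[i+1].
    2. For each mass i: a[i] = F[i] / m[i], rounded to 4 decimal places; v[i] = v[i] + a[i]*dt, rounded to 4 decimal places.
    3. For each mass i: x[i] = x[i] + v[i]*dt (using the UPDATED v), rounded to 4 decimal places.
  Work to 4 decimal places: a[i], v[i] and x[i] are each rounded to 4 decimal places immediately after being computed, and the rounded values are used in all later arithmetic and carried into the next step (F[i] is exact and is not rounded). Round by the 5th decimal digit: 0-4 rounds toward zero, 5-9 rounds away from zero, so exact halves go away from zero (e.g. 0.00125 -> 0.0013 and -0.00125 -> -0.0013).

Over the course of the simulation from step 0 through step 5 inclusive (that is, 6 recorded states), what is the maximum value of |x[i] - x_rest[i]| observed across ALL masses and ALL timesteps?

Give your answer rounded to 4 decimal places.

Answer: 2.5314

Derivation:
Step 0: x=[2.0000 10.0000 11.0000] v=[0.0000 0.0000 0.0000]
Step 1: x=[2.3200 9.4400 11.2400] v=[1.6000 -2.8000 1.2000]
Step 2: x=[2.8896 8.4544 11.6560] v=[2.8480 -4.9280 2.0800]
Step 3: x=[3.5844 7.2797 12.1359] v=[3.4739 -5.8733 2.3994]
Step 4: x=[4.2548 6.1979 12.5473] v=[3.3520 -5.4089 2.0569]
Step 5: x=[4.7606 5.4686 12.7707] v=[2.5292 -3.6464 1.1171]
Max displacement = 2.5314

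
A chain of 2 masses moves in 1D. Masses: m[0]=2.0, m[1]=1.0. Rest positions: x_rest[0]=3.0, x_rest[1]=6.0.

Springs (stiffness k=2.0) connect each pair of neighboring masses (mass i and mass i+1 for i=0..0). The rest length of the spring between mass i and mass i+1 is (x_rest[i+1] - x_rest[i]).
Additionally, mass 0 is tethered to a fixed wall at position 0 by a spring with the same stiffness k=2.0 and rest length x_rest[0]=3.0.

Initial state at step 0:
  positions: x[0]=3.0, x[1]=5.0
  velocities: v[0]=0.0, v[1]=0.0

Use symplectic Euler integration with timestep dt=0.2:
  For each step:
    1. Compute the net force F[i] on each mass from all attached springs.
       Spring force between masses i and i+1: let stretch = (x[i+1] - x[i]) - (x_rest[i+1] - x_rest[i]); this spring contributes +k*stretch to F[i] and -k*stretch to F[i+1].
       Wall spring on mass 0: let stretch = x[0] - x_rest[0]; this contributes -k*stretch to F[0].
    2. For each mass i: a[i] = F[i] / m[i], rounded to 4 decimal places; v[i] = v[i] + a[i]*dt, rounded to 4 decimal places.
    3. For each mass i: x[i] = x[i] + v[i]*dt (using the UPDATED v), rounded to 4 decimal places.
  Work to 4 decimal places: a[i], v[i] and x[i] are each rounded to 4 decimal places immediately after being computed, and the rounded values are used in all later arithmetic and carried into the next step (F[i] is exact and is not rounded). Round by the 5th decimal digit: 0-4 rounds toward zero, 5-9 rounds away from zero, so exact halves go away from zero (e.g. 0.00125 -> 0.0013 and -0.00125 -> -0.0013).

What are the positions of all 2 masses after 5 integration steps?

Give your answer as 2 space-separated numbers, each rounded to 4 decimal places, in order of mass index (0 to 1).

Step 0: x=[3.0000 5.0000] v=[0.0000 0.0000]
Step 1: x=[2.9600 5.0800] v=[-0.2000 0.4000]
Step 2: x=[2.8864 5.2304] v=[-0.3680 0.7520]
Step 3: x=[2.7911 5.4333] v=[-0.4765 1.0144]
Step 4: x=[2.6898 5.6648] v=[-0.5063 1.1575]
Step 5: x=[2.5999 5.8983] v=[-0.4493 1.1675]

Answer: 2.5999 5.8983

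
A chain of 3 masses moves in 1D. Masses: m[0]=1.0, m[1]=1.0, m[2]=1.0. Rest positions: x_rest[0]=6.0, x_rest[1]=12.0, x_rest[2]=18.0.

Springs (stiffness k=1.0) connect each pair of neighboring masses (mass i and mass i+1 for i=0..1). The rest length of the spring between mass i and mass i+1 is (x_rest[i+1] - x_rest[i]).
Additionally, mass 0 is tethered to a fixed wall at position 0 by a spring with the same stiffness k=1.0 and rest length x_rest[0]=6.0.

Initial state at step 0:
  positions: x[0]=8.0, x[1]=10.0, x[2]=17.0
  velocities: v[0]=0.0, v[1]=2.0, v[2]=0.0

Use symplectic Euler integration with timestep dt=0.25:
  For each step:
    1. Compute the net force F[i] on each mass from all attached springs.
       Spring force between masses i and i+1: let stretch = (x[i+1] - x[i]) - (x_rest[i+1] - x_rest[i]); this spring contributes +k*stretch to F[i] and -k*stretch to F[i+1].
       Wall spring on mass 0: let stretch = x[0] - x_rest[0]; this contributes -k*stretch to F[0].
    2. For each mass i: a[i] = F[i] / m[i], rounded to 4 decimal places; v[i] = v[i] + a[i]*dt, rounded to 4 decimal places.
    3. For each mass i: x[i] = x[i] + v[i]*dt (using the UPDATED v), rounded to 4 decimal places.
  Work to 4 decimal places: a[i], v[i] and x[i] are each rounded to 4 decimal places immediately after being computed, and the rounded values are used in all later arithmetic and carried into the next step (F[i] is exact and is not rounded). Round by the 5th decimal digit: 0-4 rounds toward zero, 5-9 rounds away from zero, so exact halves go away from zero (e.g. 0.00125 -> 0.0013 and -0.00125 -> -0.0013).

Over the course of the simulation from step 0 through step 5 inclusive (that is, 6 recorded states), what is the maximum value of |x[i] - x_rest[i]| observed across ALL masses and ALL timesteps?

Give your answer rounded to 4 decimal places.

Step 0: x=[8.0000 10.0000 17.0000] v=[0.0000 2.0000 0.0000]
Step 1: x=[7.6250 10.8125 16.9375] v=[-1.5000 3.2500 -0.2500]
Step 2: x=[6.9727 11.8086 16.8672] v=[-2.6094 3.9844 -0.2813]
Step 3: x=[6.1868 12.8186 16.8557] v=[-3.1436 4.0401 -0.0460]
Step 4: x=[5.4287 13.6665 16.9669] v=[-3.0324 3.3914 0.4447]
Step 5: x=[4.8462 14.2058 17.2468] v=[-2.3301 2.1571 1.1196]
Max displacement = 2.2058

Answer: 2.2058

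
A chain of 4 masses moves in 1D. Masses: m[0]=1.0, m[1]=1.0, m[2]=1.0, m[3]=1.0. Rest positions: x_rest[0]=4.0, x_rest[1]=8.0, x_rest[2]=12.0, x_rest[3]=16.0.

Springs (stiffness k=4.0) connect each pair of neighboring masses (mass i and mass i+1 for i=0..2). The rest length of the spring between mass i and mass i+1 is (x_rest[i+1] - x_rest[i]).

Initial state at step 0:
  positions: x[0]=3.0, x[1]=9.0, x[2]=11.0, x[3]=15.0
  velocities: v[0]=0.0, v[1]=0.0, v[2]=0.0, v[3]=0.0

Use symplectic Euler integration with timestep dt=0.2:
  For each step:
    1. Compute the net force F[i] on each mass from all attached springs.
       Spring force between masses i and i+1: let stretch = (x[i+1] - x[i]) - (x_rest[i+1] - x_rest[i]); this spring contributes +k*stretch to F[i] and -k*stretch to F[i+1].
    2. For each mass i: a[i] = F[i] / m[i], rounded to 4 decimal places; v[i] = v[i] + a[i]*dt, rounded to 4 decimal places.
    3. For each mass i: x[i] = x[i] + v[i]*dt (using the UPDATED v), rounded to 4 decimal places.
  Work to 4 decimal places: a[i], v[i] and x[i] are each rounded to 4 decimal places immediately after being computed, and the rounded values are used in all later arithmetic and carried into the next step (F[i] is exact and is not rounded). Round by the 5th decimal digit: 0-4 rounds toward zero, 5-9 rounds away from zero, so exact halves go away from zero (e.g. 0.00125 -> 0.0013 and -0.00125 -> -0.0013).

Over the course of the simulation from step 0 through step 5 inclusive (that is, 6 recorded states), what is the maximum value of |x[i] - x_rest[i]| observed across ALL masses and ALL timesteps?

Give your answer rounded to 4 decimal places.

Answer: 1.8002

Derivation:
Step 0: x=[3.0000 9.0000 11.0000 15.0000] v=[0.0000 0.0000 0.0000 0.0000]
Step 1: x=[3.3200 8.3600 11.3200 15.0000] v=[1.6000 -3.2000 1.6000 0.0000]
Step 2: x=[3.8064 7.3872 11.7552 15.0512] v=[2.4320 -4.8640 2.1760 0.2560]
Step 3: x=[4.2257 6.5404 12.0189 15.2150] v=[2.0966 -4.2342 1.3184 0.8192]
Step 4: x=[4.3754 6.1998 11.9174 15.5075] v=[0.7484 -1.7032 -0.5075 1.4623]
Step 5: x=[4.1770 6.4821 11.4755 15.8655] v=[-0.9921 1.4114 -2.2095 1.7902]
Max displacement = 1.8002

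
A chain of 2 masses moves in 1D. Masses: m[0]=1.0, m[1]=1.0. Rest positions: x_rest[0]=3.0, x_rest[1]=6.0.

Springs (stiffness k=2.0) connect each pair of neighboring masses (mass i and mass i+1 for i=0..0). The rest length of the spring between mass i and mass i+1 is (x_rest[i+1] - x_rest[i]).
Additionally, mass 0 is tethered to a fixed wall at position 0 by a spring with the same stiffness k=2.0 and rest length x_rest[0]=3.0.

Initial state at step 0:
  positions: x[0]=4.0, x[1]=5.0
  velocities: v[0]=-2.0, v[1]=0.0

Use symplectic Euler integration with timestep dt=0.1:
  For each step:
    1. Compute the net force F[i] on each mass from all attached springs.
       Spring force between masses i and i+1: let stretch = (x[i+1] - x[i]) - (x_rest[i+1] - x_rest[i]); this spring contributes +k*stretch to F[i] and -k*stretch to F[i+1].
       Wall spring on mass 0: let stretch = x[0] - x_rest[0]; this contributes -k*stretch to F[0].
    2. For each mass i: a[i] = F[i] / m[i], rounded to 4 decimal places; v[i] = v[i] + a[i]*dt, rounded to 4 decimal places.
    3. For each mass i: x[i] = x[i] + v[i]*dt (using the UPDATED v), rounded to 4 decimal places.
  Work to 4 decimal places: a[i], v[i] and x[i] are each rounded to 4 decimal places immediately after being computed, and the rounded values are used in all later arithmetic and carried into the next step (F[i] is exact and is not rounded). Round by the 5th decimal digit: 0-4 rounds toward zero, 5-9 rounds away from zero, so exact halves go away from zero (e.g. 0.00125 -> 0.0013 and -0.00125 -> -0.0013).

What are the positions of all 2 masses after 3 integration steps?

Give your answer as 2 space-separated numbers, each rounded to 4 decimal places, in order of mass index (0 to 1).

Step 0: x=[4.0000 5.0000] v=[-2.0000 0.0000]
Step 1: x=[3.7400 5.0400] v=[-2.6000 0.4000]
Step 2: x=[3.4312 5.1140] v=[-3.0880 0.7400]
Step 3: x=[3.0874 5.2143] v=[-3.4377 1.0034]

Answer: 3.0874 5.2143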